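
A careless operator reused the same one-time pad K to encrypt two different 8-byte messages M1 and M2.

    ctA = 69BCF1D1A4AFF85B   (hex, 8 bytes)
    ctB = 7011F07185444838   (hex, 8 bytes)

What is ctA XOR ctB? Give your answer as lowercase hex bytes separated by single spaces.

19 ad 01 a0 21 eb b0 63

ctA ⊕ ctB = (M1 ⊕ K) ⊕ (M2 ⊕ K) = M1 ⊕ M2 — the shared key cancels under XOR.
01101001 XOR 01110000 = 00011001
10111100 XOR 00010001 = 10101101
11110001 XOR 11110000 = 00000001
11010001 XOR 01110001 = 10100000
10100100 XOR 10000101 = 00100001
10101111 XOR 01000100 = 11101011
11111000 XOR 01001000 = 10110000
01011011 XOR 00111000 = 01100011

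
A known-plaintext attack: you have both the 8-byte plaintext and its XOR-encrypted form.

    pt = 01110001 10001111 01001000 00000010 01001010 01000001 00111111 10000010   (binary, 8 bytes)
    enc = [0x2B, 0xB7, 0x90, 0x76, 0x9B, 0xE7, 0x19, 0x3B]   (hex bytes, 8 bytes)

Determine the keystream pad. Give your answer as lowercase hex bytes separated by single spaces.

Since enc = pt ⊕ pad, XORing both sides with pt gives pad = pt ⊕ enc.
01110001 ^ 00101011 = 01011010
10001111 ^ 10110111 = 00111000
01001000 ^ 10010000 = 11011000
00000010 ^ 01110110 = 01110100
01001010 ^ 10011011 = 11010001
01000001 ^ 11100111 = 10100110
00111111 ^ 00011001 = 00100110
10000010 ^ 00111011 = 10111001

5a 38 d8 74 d1 a6 26 b9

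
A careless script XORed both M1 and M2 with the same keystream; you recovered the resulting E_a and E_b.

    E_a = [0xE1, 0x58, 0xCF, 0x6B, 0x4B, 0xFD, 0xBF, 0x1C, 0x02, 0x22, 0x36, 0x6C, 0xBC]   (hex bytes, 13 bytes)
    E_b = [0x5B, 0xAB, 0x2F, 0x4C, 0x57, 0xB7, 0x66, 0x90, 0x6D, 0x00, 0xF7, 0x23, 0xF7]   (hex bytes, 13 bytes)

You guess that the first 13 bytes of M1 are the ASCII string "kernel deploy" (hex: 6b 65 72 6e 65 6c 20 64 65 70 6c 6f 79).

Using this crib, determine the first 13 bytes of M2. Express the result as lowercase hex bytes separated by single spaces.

d1 96 92 49 79 26 f9 e8 0a 52 ad 20 32

First, E_a ⊕ E_b = (M1 ⊕ K) ⊕ (M2 ⊕ K) = M1 ⊕ M2, so the key drops out. Then M2 = (M1 ⊕ M2) ⊕ M1 over the first 13 bytes.
byte 0: (e1 ⊕ 5b) ⊕ 6b = ba ⊕ 6b = d1
byte 1: (58 ⊕ ab) ⊕ 65 = f3 ⊕ 65 = 96
byte 2: (cf ⊕ 2f) ⊕ 72 = e0 ⊕ 72 = 92
byte 3: (6b ⊕ 4c) ⊕ 6e = 27 ⊕ 6e = 49
byte 4: (4b ⊕ 57) ⊕ 65 = 1c ⊕ 65 = 79
byte 5: (fd ⊕ b7) ⊕ 6c = 4a ⊕ 6c = 26
byte 6: (bf ⊕ 66) ⊕ 20 = d9 ⊕ 20 = f9
byte 7: (1c ⊕ 90) ⊕ 64 = 8c ⊕ 64 = e8
byte 8: (02 ⊕ 6d) ⊕ 65 = 6f ⊕ 65 = 0a
byte 9: (22 ⊕ 00) ⊕ 70 = 22 ⊕ 70 = 52
byte 10: (36 ⊕ f7) ⊕ 6c = c1 ⊕ 6c = ad
byte 11: (6c ⊕ 23) ⊕ 6f = 4f ⊕ 6f = 20
byte 12: (bc ⊕ f7) ⊕ 79 = 4b ⊕ 79 = 32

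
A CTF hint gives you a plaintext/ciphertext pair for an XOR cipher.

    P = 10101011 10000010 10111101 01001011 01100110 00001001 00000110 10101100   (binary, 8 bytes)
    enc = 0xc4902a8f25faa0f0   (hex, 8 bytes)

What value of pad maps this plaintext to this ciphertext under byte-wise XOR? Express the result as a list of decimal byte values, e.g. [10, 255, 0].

[111, 18, 151, 196, 67, 243, 166, 92]

Since enc = P ⊕ pad, XORing both sides with P gives pad = P ⊕ enc.
ab ^ c4 = 6f
82 ^ 90 = 12
bd ^ 2a = 97
4b ^ 8f = c4
66 ^ 25 = 43
09 ^ fa = f3
06 ^ a0 = a6
ac ^ f0 = 5c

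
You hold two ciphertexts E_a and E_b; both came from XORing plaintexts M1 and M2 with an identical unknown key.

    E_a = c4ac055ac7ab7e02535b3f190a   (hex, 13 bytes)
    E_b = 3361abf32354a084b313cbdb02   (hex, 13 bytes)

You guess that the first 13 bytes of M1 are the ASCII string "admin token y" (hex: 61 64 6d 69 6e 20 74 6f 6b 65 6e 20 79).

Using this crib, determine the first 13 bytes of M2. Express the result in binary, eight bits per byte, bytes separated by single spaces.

10010110 10101001 11000011 11000000 10001010 11011111 10101010 11101001 10001011 00101101 10011010 11100010 01110001

First, E_a ⊕ E_b = (M1 ⊕ K) ⊕ (M2 ⊕ K) = M1 ⊕ M2, so the key drops out. Then M2 = (M1 ⊕ M2) ⊕ M1 over the first 13 bytes.
byte 0: (c4 xor 33) xor 61 = f7 xor 61 = 96
byte 1: (ac xor 61) xor 64 = cd xor 64 = a9
byte 2: (05 xor ab) xor 6d = ae xor 6d = c3
byte 3: (5a xor f3) xor 69 = a9 xor 69 = c0
byte 4: (c7 xor 23) xor 6e = e4 xor 6e = 8a
byte 5: (ab xor 54) xor 20 = ff xor 20 = df
byte 6: (7e xor a0) xor 74 = de xor 74 = aa
byte 7: (02 xor 84) xor 6f = 86 xor 6f = e9
byte 8: (53 xor b3) xor 6b = e0 xor 6b = 8b
byte 9: (5b xor 13) xor 65 = 48 xor 65 = 2d
byte 10: (3f xor cb) xor 6e = f4 xor 6e = 9a
byte 11: (19 xor db) xor 20 = c2 xor 20 = e2
byte 12: (0a xor 02) xor 79 = 08 xor 79 = 71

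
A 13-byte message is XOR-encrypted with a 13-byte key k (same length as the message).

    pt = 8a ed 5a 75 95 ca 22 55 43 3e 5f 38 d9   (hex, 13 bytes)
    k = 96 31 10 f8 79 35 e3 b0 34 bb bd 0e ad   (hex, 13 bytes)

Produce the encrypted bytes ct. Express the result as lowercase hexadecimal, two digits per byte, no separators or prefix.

XOR is its own inverse, so applying the key byte-wise gives the result directly.
byte 0: 138 xor 150 =  28
byte 1: 237 xor  49 = 220
byte 2:  90 xor  16 =  74
byte 3: 117 xor 248 = 141
byte 4: 149 xor 121 = 236
byte 5: 202 xor  53 = 255
byte 6:  34 xor 227 = 193
byte 7:  85 xor 176 = 229
byte 8:  67 xor  52 = 119
byte 9:  62 xor 187 = 133
byte 10:  95 xor 189 = 226
byte 11:  56 xor  14 =  54
byte 12: 217 xor 173 = 116

1cdc4a8decffc1e57785e23674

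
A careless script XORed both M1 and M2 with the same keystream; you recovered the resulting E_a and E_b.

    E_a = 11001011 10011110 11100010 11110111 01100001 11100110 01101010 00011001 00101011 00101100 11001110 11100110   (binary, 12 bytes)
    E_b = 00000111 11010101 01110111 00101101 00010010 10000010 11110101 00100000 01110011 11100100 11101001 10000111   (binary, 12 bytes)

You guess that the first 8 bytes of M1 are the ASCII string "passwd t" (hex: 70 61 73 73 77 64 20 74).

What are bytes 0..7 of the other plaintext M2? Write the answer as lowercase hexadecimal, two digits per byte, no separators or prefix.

bc2ae6a90400bf4d

First, E_a ⊕ E_b = (M1 ⊕ K) ⊕ (M2 ⊕ K) = M1 ⊕ M2, so the key drops out. Then M2 = (M1 ⊕ M2) ⊕ M1 over the first 8 bytes.
byte 0: (cb ⊕ 07) ⊕ 70 = cc ⊕ 70 = bc
byte 1: (9e ⊕ d5) ⊕ 61 = 4b ⊕ 61 = 2a
byte 2: (e2 ⊕ 77) ⊕ 73 = 95 ⊕ 73 = e6
byte 3: (f7 ⊕ 2d) ⊕ 73 = da ⊕ 73 = a9
byte 4: (61 ⊕ 12) ⊕ 77 = 73 ⊕ 77 = 04
byte 5: (e6 ⊕ 82) ⊕ 64 = 64 ⊕ 64 = 00
byte 6: (6a ⊕ f5) ⊕ 20 = 9f ⊕ 20 = bf
byte 7: (19 ⊕ 20) ⊕ 74 = 39 ⊕ 74 = 4d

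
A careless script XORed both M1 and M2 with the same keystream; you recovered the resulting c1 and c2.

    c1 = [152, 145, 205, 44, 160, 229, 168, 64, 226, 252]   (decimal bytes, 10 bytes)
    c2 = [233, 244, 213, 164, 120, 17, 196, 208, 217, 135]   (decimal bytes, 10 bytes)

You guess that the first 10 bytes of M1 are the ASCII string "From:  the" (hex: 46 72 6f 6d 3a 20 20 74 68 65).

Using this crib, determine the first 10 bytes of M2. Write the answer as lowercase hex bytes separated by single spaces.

37 17 77 e5 e2 d4 4c e4 53 1e

First, c1 ⊕ c2 = (M1 ⊕ K) ⊕ (M2 ⊕ K) = M1 ⊕ M2, so the key drops out. Then M2 = (M1 ⊕ M2) ⊕ M1 over the first 10 bytes.
byte 0: (98 XOR e9) XOR 46 = 71 XOR 46 = 37
byte 1: (91 XOR f4) XOR 72 = 65 XOR 72 = 17
byte 2: (cd XOR d5) XOR 6f = 18 XOR 6f = 77
byte 3: (2c XOR a4) XOR 6d = 88 XOR 6d = e5
byte 4: (a0 XOR 78) XOR 3a = d8 XOR 3a = e2
byte 5: (e5 XOR 11) XOR 20 = f4 XOR 20 = d4
byte 6: (a8 XOR c4) XOR 20 = 6c XOR 20 = 4c
byte 7: (40 XOR d0) XOR 74 = 90 XOR 74 = e4
byte 8: (e2 XOR d9) XOR 68 = 3b XOR 68 = 53
byte 9: (fc XOR 87) XOR 65 = 7b XOR 65 = 1e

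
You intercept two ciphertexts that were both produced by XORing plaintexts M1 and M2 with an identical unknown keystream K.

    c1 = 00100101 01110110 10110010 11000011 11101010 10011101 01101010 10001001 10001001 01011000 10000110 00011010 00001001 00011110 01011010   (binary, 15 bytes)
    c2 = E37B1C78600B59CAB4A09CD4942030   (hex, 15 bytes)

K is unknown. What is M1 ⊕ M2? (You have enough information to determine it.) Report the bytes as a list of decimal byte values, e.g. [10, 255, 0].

[198, 13, 174, 187, 138, 150, 51, 67, 61, 248, 26, 206, 157, 62, 106]

c1 ⊕ c2 = (M1 ⊕ K) ⊕ (M2 ⊕ K) = M1 ⊕ M2 — the shared key cancels under XOR.
25 ^ e3 = c6
76 ^ 7b = 0d
b2 ^ 1c = ae
c3 ^ 78 = bb
ea ^ 60 = 8a
9d ^ 0b = 96
6a ^ 59 = 33
89 ^ ca = 43
89 ^ b4 = 3d
58 ^ a0 = f8
86 ^ 9c = 1a
1a ^ d4 = ce
09 ^ 94 = 9d
1e ^ 20 = 3e
5a ^ 30 = 6a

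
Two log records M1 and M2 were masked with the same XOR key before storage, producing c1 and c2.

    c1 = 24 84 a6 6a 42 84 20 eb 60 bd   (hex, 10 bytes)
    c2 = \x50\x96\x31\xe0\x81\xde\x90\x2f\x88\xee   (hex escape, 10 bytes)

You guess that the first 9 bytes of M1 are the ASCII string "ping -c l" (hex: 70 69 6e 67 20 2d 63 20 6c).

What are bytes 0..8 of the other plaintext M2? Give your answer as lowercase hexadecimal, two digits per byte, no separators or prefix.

First, c1 ⊕ c2 = (M1 ⊕ K) ⊕ (M2 ⊕ K) = M1 ⊕ M2, so the key drops out. Then M2 = (M1 ⊕ M2) ⊕ M1 over the first 9 bytes.
byte 0: (24 ^ 50) ^ 70 = 74 ^ 70 = 04
byte 1: (84 ^ 96) ^ 69 = 12 ^ 69 = 7b
byte 2: (a6 ^ 31) ^ 6e = 97 ^ 6e = f9
byte 3: (6a ^ e0) ^ 67 = 8a ^ 67 = ed
byte 4: (42 ^ 81) ^ 20 = c3 ^ 20 = e3
byte 5: (84 ^ de) ^ 2d = 5a ^ 2d = 77
byte 6: (20 ^ 90) ^ 63 = b0 ^ 63 = d3
byte 7: (eb ^ 2f) ^ 20 = c4 ^ 20 = e4
byte 8: (60 ^ 88) ^ 6c = e8 ^ 6c = 84

047bf9ede377d3e484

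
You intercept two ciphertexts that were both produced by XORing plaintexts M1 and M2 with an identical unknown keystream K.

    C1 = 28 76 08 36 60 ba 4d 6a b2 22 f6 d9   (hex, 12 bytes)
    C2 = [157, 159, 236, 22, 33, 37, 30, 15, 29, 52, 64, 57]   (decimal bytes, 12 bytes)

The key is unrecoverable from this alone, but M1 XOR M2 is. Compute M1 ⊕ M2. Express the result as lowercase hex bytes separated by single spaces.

b5 e9 e4 20 41 9f 53 65 af 16 b6 e0

C1 ⊕ C2 = (M1 ⊕ K) ⊕ (M2 ⊕ K) = M1 ⊕ M2 — the shared key cancels under XOR.
byte 0: 28 XOR 9d = b5
byte 1: 76 XOR 9f = e9
byte 2: 08 XOR ec = e4
byte 3: 36 XOR 16 = 20
byte 4: 60 XOR 21 = 41
byte 5: ba XOR 25 = 9f
byte 6: 4d XOR 1e = 53
byte 7: 6a XOR 0f = 65
byte 8: b2 XOR 1d = af
byte 9: 22 XOR 34 = 16
byte 10: f6 XOR 40 = b6
byte 11: d9 XOR 39 = e0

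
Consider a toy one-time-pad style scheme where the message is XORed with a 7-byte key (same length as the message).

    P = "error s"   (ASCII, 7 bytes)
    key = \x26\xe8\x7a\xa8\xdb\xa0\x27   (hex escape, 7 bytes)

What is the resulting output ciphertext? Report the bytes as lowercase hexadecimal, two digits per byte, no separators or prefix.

XOR is its own inverse, so applying the key byte-wise gives the result directly.
65 ⊕ 26 = 43
72 ⊕ e8 = 9a
72 ⊕ 7a = 08
6f ⊕ a8 = c7
72 ⊕ db = a9
20 ⊕ a0 = 80
73 ⊕ 27 = 54

439a08c7a98054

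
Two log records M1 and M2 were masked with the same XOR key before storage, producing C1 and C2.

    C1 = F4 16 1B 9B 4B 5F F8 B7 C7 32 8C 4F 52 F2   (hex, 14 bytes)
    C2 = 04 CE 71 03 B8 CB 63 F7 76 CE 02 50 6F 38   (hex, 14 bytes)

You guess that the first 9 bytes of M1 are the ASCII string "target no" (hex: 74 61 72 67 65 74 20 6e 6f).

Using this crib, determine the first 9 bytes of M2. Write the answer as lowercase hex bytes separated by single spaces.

84 b9 18 ff 96 e0 bb 2e de

First, C1 ⊕ C2 = (M1 ⊕ K) ⊕ (M2 ⊕ K) = M1 ⊕ M2, so the key drops out. Then M2 = (M1 ⊕ M2) ⊕ M1 over the first 9 bytes.
byte 0: (f4 ^ 04) ^ 74 = f0 ^ 74 = 84
byte 1: (16 ^ ce) ^ 61 = d8 ^ 61 = b9
byte 2: (1b ^ 71) ^ 72 = 6a ^ 72 = 18
byte 3: (9b ^ 03) ^ 67 = 98 ^ 67 = ff
byte 4: (4b ^ b8) ^ 65 = f3 ^ 65 = 96
byte 5: (5f ^ cb) ^ 74 = 94 ^ 74 = e0
byte 6: (f8 ^ 63) ^ 20 = 9b ^ 20 = bb
byte 7: (b7 ^ f7) ^ 6e = 40 ^ 6e = 2e
byte 8: (c7 ^ 76) ^ 6f = b1 ^ 6f = de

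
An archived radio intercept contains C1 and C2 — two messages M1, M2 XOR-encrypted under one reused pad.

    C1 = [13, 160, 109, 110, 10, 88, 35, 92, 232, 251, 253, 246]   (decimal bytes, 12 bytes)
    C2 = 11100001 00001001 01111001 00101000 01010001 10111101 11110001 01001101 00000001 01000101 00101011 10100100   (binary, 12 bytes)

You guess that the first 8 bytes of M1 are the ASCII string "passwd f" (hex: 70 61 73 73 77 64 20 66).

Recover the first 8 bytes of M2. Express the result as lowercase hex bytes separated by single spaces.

9c c8 67 35 2c 81 f2 77

First, C1 ⊕ C2 = (M1 ⊕ K) ⊕ (M2 ⊕ K) = M1 ⊕ M2, so the key drops out. Then M2 = (M1 ⊕ M2) ⊕ M1 over the first 8 bytes.
byte 0: (0d ^ e1) ^ 70 = ec ^ 70 = 9c
byte 1: (a0 ^ 09) ^ 61 = a9 ^ 61 = c8
byte 2: (6d ^ 79) ^ 73 = 14 ^ 73 = 67
byte 3: (6e ^ 28) ^ 73 = 46 ^ 73 = 35
byte 4: (0a ^ 51) ^ 77 = 5b ^ 77 = 2c
byte 5: (58 ^ bd) ^ 64 = e5 ^ 64 = 81
byte 6: (23 ^ f1) ^ 20 = d2 ^ 20 = f2
byte 7: (5c ^ 4d) ^ 66 = 11 ^ 66 = 77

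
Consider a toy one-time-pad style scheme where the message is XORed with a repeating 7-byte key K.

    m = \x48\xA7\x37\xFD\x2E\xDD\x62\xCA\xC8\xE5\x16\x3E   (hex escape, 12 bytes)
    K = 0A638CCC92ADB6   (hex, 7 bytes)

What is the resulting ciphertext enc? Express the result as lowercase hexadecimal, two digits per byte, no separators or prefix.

42c4bb31bc70d4c0ab69daac

The 7-byte key repeats, so the effective keystream is 0a 63 8c cc 92 ad b6 0a 63 8c cc 92.
byte 0: 48 ⊕ 0a = 42
byte 1: a7 ⊕ 63 = c4
byte 2: 37 ⊕ 8c = bb
byte 3: fd ⊕ cc = 31
byte 4: 2e ⊕ 92 = bc
byte 5: dd ⊕ ad = 70
byte 6: 62 ⊕ b6 = d4
byte 7: ca ⊕ 0a = c0
byte 8: c8 ⊕ 63 = ab
byte 9: e5 ⊕ 8c = 69
byte 10: 16 ⊕ cc = da
byte 11: 3e ⊕ 92 = ac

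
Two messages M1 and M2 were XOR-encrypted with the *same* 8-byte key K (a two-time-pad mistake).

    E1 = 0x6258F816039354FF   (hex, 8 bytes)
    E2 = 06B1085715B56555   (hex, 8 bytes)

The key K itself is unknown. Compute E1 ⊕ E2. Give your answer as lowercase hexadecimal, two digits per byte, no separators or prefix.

64e9f041162631aa

E1 ⊕ E2 = (M1 ⊕ K) ⊕ (M2 ⊕ K) = M1 ⊕ M2 — the shared key cancels under XOR.
byte 0: 62 ⊕ 06 = 64
byte 1: 58 ⊕ b1 = e9
byte 2: f8 ⊕ 08 = f0
byte 3: 16 ⊕ 57 = 41
byte 4: 03 ⊕ 15 = 16
byte 5: 93 ⊕ b5 = 26
byte 6: 54 ⊕ 65 = 31
byte 7: ff ⊕ 55 = aa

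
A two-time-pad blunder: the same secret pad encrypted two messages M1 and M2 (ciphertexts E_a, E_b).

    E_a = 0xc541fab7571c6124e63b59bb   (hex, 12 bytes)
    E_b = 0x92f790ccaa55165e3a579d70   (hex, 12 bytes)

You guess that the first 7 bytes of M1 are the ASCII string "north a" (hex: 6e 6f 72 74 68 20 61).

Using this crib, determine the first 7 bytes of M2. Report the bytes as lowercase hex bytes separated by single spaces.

First, E_a ⊕ E_b = (M1 ⊕ K) ⊕ (M2 ⊕ K) = M1 ⊕ M2, so the key drops out. Then M2 = (M1 ⊕ M2) ⊕ M1 over the first 7 bytes.
byte 0: (c5 XOR 92) XOR 6e = 57 XOR 6e = 39
byte 1: (41 XOR f7) XOR 6f = b6 XOR 6f = d9
byte 2: (fa XOR 90) XOR 72 = 6a XOR 72 = 18
byte 3: (b7 XOR cc) XOR 74 = 7b XOR 74 = 0f
byte 4: (57 XOR aa) XOR 68 = fd XOR 68 = 95
byte 5: (1c XOR 55) XOR 20 = 49 XOR 20 = 69
byte 6: (61 XOR 16) XOR 61 = 77 XOR 61 = 16

39 d9 18 0f 95 69 16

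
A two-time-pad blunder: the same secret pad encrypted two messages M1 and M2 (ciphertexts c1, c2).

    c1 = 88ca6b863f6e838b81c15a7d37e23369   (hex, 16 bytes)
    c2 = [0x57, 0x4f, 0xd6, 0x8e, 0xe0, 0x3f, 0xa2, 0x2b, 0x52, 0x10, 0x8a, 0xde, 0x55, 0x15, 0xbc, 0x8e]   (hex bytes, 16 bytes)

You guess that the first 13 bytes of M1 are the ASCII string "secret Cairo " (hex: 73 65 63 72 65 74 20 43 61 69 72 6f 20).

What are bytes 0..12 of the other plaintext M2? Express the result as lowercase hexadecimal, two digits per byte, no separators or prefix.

First, c1 ⊕ c2 = (M1 ⊕ K) ⊕ (M2 ⊕ K) = M1 ⊕ M2, so the key drops out. Then M2 = (M1 ⊕ M2) ⊕ M1 over the first 13 bytes.
byte 0: (88 ^ 57) ^ 73 = df ^ 73 = ac
byte 1: (ca ^ 4f) ^ 65 = 85 ^ 65 = e0
byte 2: (6b ^ d6) ^ 63 = bd ^ 63 = de
byte 3: (86 ^ 8e) ^ 72 = 08 ^ 72 = 7a
byte 4: (3f ^ e0) ^ 65 = df ^ 65 = ba
byte 5: (6e ^ 3f) ^ 74 = 51 ^ 74 = 25
byte 6: (83 ^ a2) ^ 20 = 21 ^ 20 = 01
byte 7: (8b ^ 2b) ^ 43 = a0 ^ 43 = e3
byte 8: (81 ^ 52) ^ 61 = d3 ^ 61 = b2
byte 9: (c1 ^ 10) ^ 69 = d1 ^ 69 = b8
byte 10: (5a ^ 8a) ^ 72 = d0 ^ 72 = a2
byte 11: (7d ^ de) ^ 6f = a3 ^ 6f = cc
byte 12: (37 ^ 55) ^ 20 = 62 ^ 20 = 42

ace0de7aba2501e3b2b8a2cc42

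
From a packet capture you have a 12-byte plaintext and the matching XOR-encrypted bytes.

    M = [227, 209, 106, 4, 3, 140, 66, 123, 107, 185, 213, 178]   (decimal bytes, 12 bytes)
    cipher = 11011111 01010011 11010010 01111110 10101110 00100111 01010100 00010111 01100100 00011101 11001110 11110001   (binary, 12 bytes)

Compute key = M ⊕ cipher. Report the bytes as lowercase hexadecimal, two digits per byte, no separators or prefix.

Since cipher = M ⊕ key, XORing both sides with M gives key = M ⊕ cipher.
byte 0: e3 ^ df = 3c
byte 1: d1 ^ 53 = 82
byte 2: 6a ^ d2 = b8
byte 3: 04 ^ 7e = 7a
byte 4: 03 ^ ae = ad
byte 5: 8c ^ 27 = ab
byte 6: 42 ^ 54 = 16
byte 7: 7b ^ 17 = 6c
byte 8: 6b ^ 64 = 0f
byte 9: b9 ^ 1d = a4
byte 10: d5 ^ ce = 1b
byte 11: b2 ^ f1 = 43

3c82b87aadab166c0fa41b43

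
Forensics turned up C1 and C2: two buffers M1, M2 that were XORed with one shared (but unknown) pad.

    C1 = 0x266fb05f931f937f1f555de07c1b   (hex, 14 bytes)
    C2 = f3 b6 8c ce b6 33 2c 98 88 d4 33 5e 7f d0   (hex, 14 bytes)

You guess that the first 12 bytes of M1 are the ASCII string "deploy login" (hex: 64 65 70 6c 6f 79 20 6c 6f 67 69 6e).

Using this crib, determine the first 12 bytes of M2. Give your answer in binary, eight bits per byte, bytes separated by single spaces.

First, C1 ⊕ C2 = (M1 ⊕ K) ⊕ (M2 ⊕ K) = M1 ⊕ M2, so the key drops out. Then M2 = (M1 ⊕ M2) ⊕ M1 over the first 12 bytes.
byte 0: (26 XOR f3) XOR 64 = d5 XOR 64 = b1
byte 1: (6f XOR b6) XOR 65 = d9 XOR 65 = bc
byte 2: (b0 XOR 8c) XOR 70 = 3c XOR 70 = 4c
byte 3: (5f XOR ce) XOR 6c = 91 XOR 6c = fd
byte 4: (93 XOR b6) XOR 6f = 25 XOR 6f = 4a
byte 5: (1f XOR 33) XOR 79 = 2c XOR 79 = 55
byte 6: (93 XOR 2c) XOR 20 = bf XOR 20 = 9f
byte 7: (7f XOR 98) XOR 6c = e7 XOR 6c = 8b
byte 8: (1f XOR 88) XOR 6f = 97 XOR 6f = f8
byte 9: (55 XOR d4) XOR 67 = 81 XOR 67 = e6
byte 10: (5d XOR 33) XOR 69 = 6e XOR 69 = 07
byte 11: (e0 XOR 5e) XOR 6e = be XOR 6e = d0

10110001 10111100 01001100 11111101 01001010 01010101 10011111 10001011 11111000 11100110 00000111 11010000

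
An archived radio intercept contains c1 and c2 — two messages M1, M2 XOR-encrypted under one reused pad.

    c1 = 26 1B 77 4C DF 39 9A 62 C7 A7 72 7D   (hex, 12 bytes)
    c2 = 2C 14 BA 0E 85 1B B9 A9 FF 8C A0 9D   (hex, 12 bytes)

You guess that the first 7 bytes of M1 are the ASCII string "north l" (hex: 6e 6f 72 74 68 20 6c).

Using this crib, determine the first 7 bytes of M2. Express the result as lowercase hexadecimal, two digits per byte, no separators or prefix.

First, c1 ⊕ c2 = (M1 ⊕ K) ⊕ (M2 ⊕ K) = M1 ⊕ M2, so the key drops out. Then M2 = (M1 ⊕ M2) ⊕ M1 over the first 7 bytes.
byte 0: (26 ^ 2c) ^ 6e = 0a ^ 6e = 64
byte 1: (1b ^ 14) ^ 6f = 0f ^ 6f = 60
byte 2: (77 ^ ba) ^ 72 = cd ^ 72 = bf
byte 3: (4c ^ 0e) ^ 74 = 42 ^ 74 = 36
byte 4: (df ^ 85) ^ 68 = 5a ^ 68 = 32
byte 5: (39 ^ 1b) ^ 20 = 22 ^ 20 = 02
byte 6: (9a ^ b9) ^ 6c = 23 ^ 6c = 4f

6460bf3632024f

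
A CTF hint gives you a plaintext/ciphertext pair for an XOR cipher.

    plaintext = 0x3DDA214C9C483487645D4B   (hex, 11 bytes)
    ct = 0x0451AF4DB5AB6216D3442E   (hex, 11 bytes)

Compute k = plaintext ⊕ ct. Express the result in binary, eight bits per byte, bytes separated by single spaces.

Since ct = plaintext ⊕ k, XORing both sides with plaintext gives k = plaintext ⊕ ct.
3d ^ 04 = 39
da ^ 51 = 8b
21 ^ af = 8e
4c ^ 4d = 01
9c ^ b5 = 29
48 ^ ab = e3
34 ^ 62 = 56
87 ^ 16 = 91
64 ^ d3 = b7
5d ^ 44 = 19
4b ^ 2e = 65

00111001 10001011 10001110 00000001 00101001 11100011 01010110 10010001 10110111 00011001 01100101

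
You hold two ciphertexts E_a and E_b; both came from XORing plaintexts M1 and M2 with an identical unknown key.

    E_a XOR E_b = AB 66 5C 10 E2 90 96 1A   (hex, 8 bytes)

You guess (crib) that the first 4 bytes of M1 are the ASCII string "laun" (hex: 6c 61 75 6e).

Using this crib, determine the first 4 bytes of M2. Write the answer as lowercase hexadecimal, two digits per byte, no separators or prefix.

Since E_a ⊕ E_b = M1 ⊕ M2, XORing with the guessed M1 bytes yields the corresponding M2 bytes: M2 = (E_a ⊕ E_b) ⊕ M1.
171 XOR 108 = 199
102 XOR  97 =   7
 92 XOR 117 =  41
 16 XOR 110 = 126

c707297e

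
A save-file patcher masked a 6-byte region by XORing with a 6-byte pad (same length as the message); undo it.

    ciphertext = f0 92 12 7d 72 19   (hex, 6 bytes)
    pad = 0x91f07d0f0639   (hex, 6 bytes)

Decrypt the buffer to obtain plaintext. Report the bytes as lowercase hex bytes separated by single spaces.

f0 ^ 91 = 61
92 ^ f0 = 62
12 ^ 7d = 6f
7d ^ 0f = 72
72 ^ 06 = 74
19 ^ 39 = 20

61 62 6f 72 74 20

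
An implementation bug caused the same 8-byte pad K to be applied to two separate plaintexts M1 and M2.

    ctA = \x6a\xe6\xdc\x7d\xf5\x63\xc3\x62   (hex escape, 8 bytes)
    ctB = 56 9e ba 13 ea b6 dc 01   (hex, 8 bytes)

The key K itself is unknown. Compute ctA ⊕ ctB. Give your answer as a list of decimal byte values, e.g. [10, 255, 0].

[60, 120, 102, 110, 31, 213, 31, 99]

ctA ⊕ ctB = (M1 ⊕ K) ⊕ (M2 ⊕ K) = M1 ⊕ M2 — the shared key cancels under XOR.
byte 0: 01101010 ^ 01010110 = 00111100
byte 1: 11100110 ^ 10011110 = 01111000
byte 2: 11011100 ^ 10111010 = 01100110
byte 3: 01111101 ^ 00010011 = 01101110
byte 4: 11110101 ^ 11101010 = 00011111
byte 5: 01100011 ^ 10110110 = 11010101
byte 6: 11000011 ^ 11011100 = 00011111
byte 7: 01100010 ^ 00000001 = 01100011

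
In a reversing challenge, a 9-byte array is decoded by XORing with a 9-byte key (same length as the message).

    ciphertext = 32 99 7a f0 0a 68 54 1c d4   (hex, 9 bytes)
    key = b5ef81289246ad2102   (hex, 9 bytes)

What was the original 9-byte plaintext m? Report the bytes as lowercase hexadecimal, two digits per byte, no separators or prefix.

8776fbd8982ef93dd6

32 XOR b5 = 87
99 XOR ef = 76
7a XOR 81 = fb
f0 XOR 28 = d8
0a XOR 92 = 98
68 XOR 46 = 2e
54 XOR ad = f9
1c XOR 21 = 3d
d4 XOR 02 = d6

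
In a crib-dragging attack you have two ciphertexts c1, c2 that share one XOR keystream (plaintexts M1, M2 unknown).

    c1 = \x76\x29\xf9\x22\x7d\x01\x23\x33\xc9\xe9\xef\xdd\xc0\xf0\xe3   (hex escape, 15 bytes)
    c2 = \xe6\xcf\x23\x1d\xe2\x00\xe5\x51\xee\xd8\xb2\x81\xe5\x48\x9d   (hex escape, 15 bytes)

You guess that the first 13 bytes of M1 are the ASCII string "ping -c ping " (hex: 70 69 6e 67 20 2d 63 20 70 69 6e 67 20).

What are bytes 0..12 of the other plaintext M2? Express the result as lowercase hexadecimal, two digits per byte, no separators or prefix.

e08fb458bf2ca5425758333b05

First, c1 ⊕ c2 = (M1 ⊕ K) ⊕ (M2 ⊕ K) = M1 ⊕ M2, so the key drops out. Then M2 = (M1 ⊕ M2) ⊕ M1 over the first 13 bytes.
byte 0: (76 ^ e6) ^ 70 = 90 ^ 70 = e0
byte 1: (29 ^ cf) ^ 69 = e6 ^ 69 = 8f
byte 2: (f9 ^ 23) ^ 6e = da ^ 6e = b4
byte 3: (22 ^ 1d) ^ 67 = 3f ^ 67 = 58
byte 4: (7d ^ e2) ^ 20 = 9f ^ 20 = bf
byte 5: (01 ^ 00) ^ 2d = 01 ^ 2d = 2c
byte 6: (23 ^ e5) ^ 63 = c6 ^ 63 = a5
byte 7: (33 ^ 51) ^ 20 = 62 ^ 20 = 42
byte 8: (c9 ^ ee) ^ 70 = 27 ^ 70 = 57
byte 9: (e9 ^ d8) ^ 69 = 31 ^ 69 = 58
byte 10: (ef ^ b2) ^ 6e = 5d ^ 6e = 33
byte 11: (dd ^ 81) ^ 67 = 5c ^ 67 = 3b
byte 12: (c0 ^ e5) ^ 20 = 25 ^ 20 = 05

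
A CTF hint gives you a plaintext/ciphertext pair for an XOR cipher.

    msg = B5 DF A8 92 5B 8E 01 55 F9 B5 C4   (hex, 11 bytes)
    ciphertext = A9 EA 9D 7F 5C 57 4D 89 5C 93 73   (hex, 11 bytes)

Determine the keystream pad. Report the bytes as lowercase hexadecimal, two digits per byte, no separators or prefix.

Since ciphertext = msg ⊕ pad, XORing both sides with msg gives pad = msg ⊕ ciphertext.
181 ^ 169 =  28
223 ^ 234 =  53
168 ^ 157 =  53
146 ^ 127 = 237
 91 ^  92 =   7
142 ^  87 = 217
  1 ^  77 =  76
 85 ^ 137 = 220
249 ^  92 = 165
181 ^ 147 =  38
196 ^ 115 = 183

1c3535ed07d94cdca526b7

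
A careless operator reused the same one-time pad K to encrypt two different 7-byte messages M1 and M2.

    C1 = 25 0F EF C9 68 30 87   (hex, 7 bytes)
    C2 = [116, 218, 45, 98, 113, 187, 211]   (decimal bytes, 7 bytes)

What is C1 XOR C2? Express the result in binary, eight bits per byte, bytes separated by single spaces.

C1 ⊕ C2 = (M1 ⊕ K) ⊕ (M2 ⊕ K) = M1 ⊕ M2 — the shared key cancels under XOR.
25 ⊕ 74 = 51
0f ⊕ da = d5
ef ⊕ 2d = c2
c9 ⊕ 62 = ab
68 ⊕ 71 = 19
30 ⊕ bb = 8b
87 ⊕ d3 = 54

01010001 11010101 11000010 10101011 00011001 10001011 01010100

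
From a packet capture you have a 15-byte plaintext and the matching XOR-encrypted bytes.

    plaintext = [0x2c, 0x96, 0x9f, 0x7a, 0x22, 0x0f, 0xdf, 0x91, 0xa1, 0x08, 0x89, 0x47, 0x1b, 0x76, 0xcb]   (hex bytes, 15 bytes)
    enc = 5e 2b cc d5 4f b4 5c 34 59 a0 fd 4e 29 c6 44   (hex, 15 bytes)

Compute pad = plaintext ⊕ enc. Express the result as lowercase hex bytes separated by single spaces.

Since enc = plaintext ⊕ pad, XORing both sides with plaintext gives pad = plaintext ⊕ enc.
 44 ⊕  94 = 114
150 ⊕  43 = 189
159 ⊕ 204 =  83
122 ⊕ 213 = 175
 34 ⊕  79 = 109
 15 ⊕ 180 = 187
223 ⊕  92 = 131
145 ⊕  52 = 165
161 ⊕  89 = 248
  8 ⊕ 160 = 168
137 ⊕ 253 = 116
 71 ⊕  78 =   9
 27 ⊕  41 =  50
118 ⊕ 198 = 176
203 ⊕  68 = 143

72 bd 53 af 6d bb 83 a5 f8 a8 74 09 32 b0 8f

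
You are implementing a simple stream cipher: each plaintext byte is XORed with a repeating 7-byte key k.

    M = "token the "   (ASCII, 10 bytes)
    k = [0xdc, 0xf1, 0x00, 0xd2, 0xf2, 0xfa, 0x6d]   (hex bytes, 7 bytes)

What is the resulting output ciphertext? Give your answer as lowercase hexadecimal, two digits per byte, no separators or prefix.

a89e6bb79cda19b49420

The 7-byte key repeats, so the effective keystream is dc f1 00 d2 f2 fa 6d dc f1 00.
byte 0: 74 ^ dc = a8
byte 1: 6f ^ f1 = 9e
byte 2: 6b ^ 00 = 6b
byte 3: 65 ^ d2 = b7
byte 4: 6e ^ f2 = 9c
byte 5: 20 ^ fa = da
byte 6: 74 ^ 6d = 19
byte 7: 68 ^ dc = b4
byte 8: 65 ^ f1 = 94
byte 9: 20 ^ 00 = 20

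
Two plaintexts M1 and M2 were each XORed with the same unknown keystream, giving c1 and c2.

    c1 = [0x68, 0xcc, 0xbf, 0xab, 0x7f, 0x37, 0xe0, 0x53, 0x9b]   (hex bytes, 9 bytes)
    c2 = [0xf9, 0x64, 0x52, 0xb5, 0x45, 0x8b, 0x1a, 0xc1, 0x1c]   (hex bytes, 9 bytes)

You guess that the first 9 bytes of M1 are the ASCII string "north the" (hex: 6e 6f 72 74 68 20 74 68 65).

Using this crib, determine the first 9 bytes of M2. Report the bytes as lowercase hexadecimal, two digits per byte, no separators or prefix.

First, c1 ⊕ c2 = (M1 ⊕ K) ⊕ (M2 ⊕ K) = M1 ⊕ M2, so the key drops out. Then M2 = (M1 ⊕ M2) ⊕ M1 over the first 9 bytes.
byte 0: (68 ⊕ f9) ⊕ 6e = 91 ⊕ 6e = ff
byte 1: (cc ⊕ 64) ⊕ 6f = a8 ⊕ 6f = c7
byte 2: (bf ⊕ 52) ⊕ 72 = ed ⊕ 72 = 9f
byte 3: (ab ⊕ b5) ⊕ 74 = 1e ⊕ 74 = 6a
byte 4: (7f ⊕ 45) ⊕ 68 = 3a ⊕ 68 = 52
byte 5: (37 ⊕ 8b) ⊕ 20 = bc ⊕ 20 = 9c
byte 6: (e0 ⊕ 1a) ⊕ 74 = fa ⊕ 74 = 8e
byte 7: (53 ⊕ c1) ⊕ 68 = 92 ⊕ 68 = fa
byte 8: (9b ⊕ 1c) ⊕ 65 = 87 ⊕ 65 = e2

ffc79f6a529c8efae2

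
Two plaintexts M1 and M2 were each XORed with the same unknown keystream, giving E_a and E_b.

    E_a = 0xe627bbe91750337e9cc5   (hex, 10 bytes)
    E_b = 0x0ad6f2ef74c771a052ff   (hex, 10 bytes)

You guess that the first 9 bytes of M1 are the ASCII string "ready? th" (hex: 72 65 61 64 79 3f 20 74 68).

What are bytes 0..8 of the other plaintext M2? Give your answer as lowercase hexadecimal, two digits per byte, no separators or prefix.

9e9428621aa862aaa6

First, E_a ⊕ E_b = (M1 ⊕ K) ⊕ (M2 ⊕ K) = M1 ⊕ M2, so the key drops out. Then M2 = (M1 ⊕ M2) ⊕ M1 over the first 9 bytes.
byte 0: (e6 ⊕ 0a) ⊕ 72 = ec ⊕ 72 = 9e
byte 1: (27 ⊕ d6) ⊕ 65 = f1 ⊕ 65 = 94
byte 2: (bb ⊕ f2) ⊕ 61 = 49 ⊕ 61 = 28
byte 3: (e9 ⊕ ef) ⊕ 64 = 06 ⊕ 64 = 62
byte 4: (17 ⊕ 74) ⊕ 79 = 63 ⊕ 79 = 1a
byte 5: (50 ⊕ c7) ⊕ 3f = 97 ⊕ 3f = a8
byte 6: (33 ⊕ 71) ⊕ 20 = 42 ⊕ 20 = 62
byte 7: (7e ⊕ a0) ⊕ 74 = de ⊕ 74 = aa
byte 8: (9c ⊕ 52) ⊕ 68 = ce ⊕ 68 = a6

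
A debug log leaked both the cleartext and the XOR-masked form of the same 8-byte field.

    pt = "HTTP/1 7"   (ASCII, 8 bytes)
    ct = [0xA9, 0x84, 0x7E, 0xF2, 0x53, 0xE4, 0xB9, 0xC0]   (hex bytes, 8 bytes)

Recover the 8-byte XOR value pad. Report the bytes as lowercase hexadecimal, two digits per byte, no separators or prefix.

e1d02aa27cd599f7

Since ct = pt ⊕ pad, XORing both sides with pt gives pad = pt ⊕ ct.
byte 0: 48 ⊕ a9 = e1
byte 1: 54 ⊕ 84 = d0
byte 2: 54 ⊕ 7e = 2a
byte 3: 50 ⊕ f2 = a2
byte 4: 2f ⊕ 53 = 7c
byte 5: 31 ⊕ e4 = d5
byte 6: 20 ⊕ b9 = 99
byte 7: 37 ⊕ c0 = f7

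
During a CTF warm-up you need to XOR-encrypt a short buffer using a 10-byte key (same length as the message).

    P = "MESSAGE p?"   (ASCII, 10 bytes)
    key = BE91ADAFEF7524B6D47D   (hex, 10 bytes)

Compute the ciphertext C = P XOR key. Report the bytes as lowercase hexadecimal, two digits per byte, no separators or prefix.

 77 ^ 190 = 243
 69 ^ 145 = 212
 83 ^ 173 = 254
 83 ^ 175 = 252
 65 ^ 239 = 174
 71 ^ 117 =  50
 69 ^  36 =  97
 32 ^ 182 = 150
112 ^ 212 = 164
 63 ^ 125 =  66

f3d4fefcae326196a442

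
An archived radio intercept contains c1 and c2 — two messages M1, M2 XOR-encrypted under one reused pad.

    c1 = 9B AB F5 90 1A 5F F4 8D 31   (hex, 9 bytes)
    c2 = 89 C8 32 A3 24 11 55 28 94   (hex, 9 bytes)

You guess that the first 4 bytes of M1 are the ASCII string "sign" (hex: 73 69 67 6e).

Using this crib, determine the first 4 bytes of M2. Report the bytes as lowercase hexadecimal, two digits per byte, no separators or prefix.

610aa05d

First, c1 ⊕ c2 = (M1 ⊕ K) ⊕ (M2 ⊕ K) = M1 ⊕ M2, so the key drops out. Then M2 = (M1 ⊕ M2) ⊕ M1 over the first 4 bytes.
byte 0: (9b ⊕ 89) ⊕ 73 = 12 ⊕ 73 = 61
byte 1: (ab ⊕ c8) ⊕ 69 = 63 ⊕ 69 = 0a
byte 2: (f5 ⊕ 32) ⊕ 67 = c7 ⊕ 67 = a0
byte 3: (90 ⊕ a3) ⊕ 6e = 33 ⊕ 6e = 5d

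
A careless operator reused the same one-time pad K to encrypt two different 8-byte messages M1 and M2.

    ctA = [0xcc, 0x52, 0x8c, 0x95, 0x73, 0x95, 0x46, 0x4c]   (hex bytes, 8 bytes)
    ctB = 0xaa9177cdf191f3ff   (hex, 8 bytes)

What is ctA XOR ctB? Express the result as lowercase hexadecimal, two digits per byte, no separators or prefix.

ctA ⊕ ctB = (M1 ⊕ K) ⊕ (M2 ⊕ K) = M1 ⊕ M2 — the shared key cancels under XOR.
204 ^ 170 = 102
 82 ^ 145 = 195
140 ^ 119 = 251
149 ^ 205 =  88
115 ^ 241 = 130
149 ^ 145 =   4
 70 ^ 243 = 181
 76 ^ 255 = 179

66c3fb588204b5b3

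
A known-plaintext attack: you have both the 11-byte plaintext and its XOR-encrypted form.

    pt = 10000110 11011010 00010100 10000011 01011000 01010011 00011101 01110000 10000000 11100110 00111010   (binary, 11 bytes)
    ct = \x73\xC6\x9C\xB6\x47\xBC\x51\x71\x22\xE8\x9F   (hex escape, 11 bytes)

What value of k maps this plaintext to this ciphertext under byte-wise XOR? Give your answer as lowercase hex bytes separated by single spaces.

Since ct = pt ⊕ k, XORing both sides with pt gives k = pt ⊕ ct.
10000110 ⊕ 01110011 = 11110101
11011010 ⊕ 11000110 = 00011100
00010100 ⊕ 10011100 = 10001000
10000011 ⊕ 10110110 = 00110101
01011000 ⊕ 01000111 = 00011111
01010011 ⊕ 10111100 = 11101111
00011101 ⊕ 01010001 = 01001100
01110000 ⊕ 01110001 = 00000001
10000000 ⊕ 00100010 = 10100010
11100110 ⊕ 11101000 = 00001110
00111010 ⊕ 10011111 = 10100101

f5 1c 88 35 1f ef 4c 01 a2 0e a5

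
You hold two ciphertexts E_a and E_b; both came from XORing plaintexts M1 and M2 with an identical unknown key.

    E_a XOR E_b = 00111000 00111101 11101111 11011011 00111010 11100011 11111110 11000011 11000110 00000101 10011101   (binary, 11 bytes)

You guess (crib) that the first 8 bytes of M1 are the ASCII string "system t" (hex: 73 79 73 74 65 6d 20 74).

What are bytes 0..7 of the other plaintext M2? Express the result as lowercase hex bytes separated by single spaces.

4b 44 9c af 5f 8e de b7

Since E_a ⊕ E_b = M1 ⊕ M2, XORing with the guessed M1 bytes yields the corresponding M2 bytes: M2 = (E_a ⊕ E_b) ⊕ M1.
byte 0: 38 xor 73 = 4b
byte 1: 3d xor 79 = 44
byte 2: ef xor 73 = 9c
byte 3: db xor 74 = af
byte 4: 3a xor 65 = 5f
byte 5: e3 xor 6d = 8e
byte 6: fe xor 20 = de
byte 7: c3 xor 74 = b7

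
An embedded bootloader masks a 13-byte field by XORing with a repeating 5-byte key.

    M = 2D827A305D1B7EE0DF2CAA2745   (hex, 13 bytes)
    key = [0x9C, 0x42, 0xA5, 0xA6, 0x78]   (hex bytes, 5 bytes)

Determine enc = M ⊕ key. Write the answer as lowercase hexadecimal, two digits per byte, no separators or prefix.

b1c0df9625873c4579543665e0

The 5-byte key repeats, so the effective keystream is 9c 42 a5 a6 78 9c 42 a5 a6 78 9c 42 a5.
byte 0: 2d xor 9c = b1
byte 1: 82 xor 42 = c0
byte 2: 7a xor a5 = df
byte 3: 30 xor a6 = 96
byte 4: 5d xor 78 = 25
byte 5: 1b xor 9c = 87
byte 6: 7e xor 42 = 3c
byte 7: e0 xor a5 = 45
byte 8: df xor a6 = 79
byte 9: 2c xor 78 = 54
byte 10: aa xor 9c = 36
byte 11: 27 xor 42 = 65
byte 12: 45 xor a5 = e0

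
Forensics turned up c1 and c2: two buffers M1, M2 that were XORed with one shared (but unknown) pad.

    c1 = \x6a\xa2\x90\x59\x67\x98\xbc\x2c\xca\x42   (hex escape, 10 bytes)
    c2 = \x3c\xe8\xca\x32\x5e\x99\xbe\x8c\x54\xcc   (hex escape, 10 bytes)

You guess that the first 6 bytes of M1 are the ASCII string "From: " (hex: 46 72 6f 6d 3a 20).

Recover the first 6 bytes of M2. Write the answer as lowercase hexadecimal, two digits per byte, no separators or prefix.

103835060321

First, c1 ⊕ c2 = (M1 ⊕ K) ⊕ (M2 ⊕ K) = M1 ⊕ M2, so the key drops out. Then M2 = (M1 ⊕ M2) ⊕ M1 over the first 6 bytes.
byte 0: (6a ⊕ 3c) ⊕ 46 = 56 ⊕ 46 = 10
byte 1: (a2 ⊕ e8) ⊕ 72 = 4a ⊕ 72 = 38
byte 2: (90 ⊕ ca) ⊕ 6f = 5a ⊕ 6f = 35
byte 3: (59 ⊕ 32) ⊕ 6d = 6b ⊕ 6d = 06
byte 4: (67 ⊕ 5e) ⊕ 3a = 39 ⊕ 3a = 03
byte 5: (98 ⊕ 99) ⊕ 20 = 01 ⊕ 20 = 21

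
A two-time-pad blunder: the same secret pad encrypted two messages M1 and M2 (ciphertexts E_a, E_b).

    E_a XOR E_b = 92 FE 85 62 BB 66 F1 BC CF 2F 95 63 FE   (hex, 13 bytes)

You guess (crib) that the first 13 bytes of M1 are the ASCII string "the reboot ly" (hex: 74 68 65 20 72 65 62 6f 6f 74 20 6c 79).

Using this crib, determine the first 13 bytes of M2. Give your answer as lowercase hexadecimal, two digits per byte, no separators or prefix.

Since E_a ⊕ E_b = M1 ⊕ M2, XORing with the guessed M1 bytes yields the corresponding M2 bytes: M2 = (E_a ⊕ E_b) ⊕ M1.
92 XOR 74 = e6
fe XOR 68 = 96
85 XOR 65 = e0
62 XOR 20 = 42
bb XOR 72 = c9
66 XOR 65 = 03
f1 XOR 62 = 93
bc XOR 6f = d3
cf XOR 6f = a0
2f XOR 74 = 5b
95 XOR 20 = b5
63 XOR 6c = 0f
fe XOR 79 = 87

e696e042c90393d3a05bb50f87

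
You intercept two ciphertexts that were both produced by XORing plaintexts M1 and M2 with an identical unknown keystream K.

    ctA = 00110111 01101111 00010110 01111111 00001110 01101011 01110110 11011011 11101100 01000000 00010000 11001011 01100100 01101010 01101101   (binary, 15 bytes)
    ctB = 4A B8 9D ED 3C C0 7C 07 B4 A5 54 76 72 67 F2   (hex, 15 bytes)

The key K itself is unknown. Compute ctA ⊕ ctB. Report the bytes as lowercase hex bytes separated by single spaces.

ctA ⊕ ctB = (M1 ⊕ K) ⊕ (M2 ⊕ K) = M1 ⊕ M2 — the shared key cancels under XOR.
37 ^ 4a = 7d
6f ^ b8 = d7
16 ^ 9d = 8b
7f ^ ed = 92
0e ^ 3c = 32
6b ^ c0 = ab
76 ^ 7c = 0a
db ^ 07 = dc
ec ^ b4 = 58
40 ^ a5 = e5
10 ^ 54 = 44
cb ^ 76 = bd
64 ^ 72 = 16
6a ^ 67 = 0d
6d ^ f2 = 9f

7d d7 8b 92 32 ab 0a dc 58 e5 44 bd 16 0d 9f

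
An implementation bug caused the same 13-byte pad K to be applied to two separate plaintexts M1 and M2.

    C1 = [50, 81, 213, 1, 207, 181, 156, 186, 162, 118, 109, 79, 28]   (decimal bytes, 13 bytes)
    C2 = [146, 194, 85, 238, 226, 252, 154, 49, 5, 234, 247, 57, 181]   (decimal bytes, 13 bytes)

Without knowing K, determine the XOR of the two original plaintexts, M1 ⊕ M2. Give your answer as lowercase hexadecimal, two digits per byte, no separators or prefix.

C1 ⊕ C2 = (M1 ⊕ K) ⊕ (M2 ⊕ K) = M1 ⊕ M2 — the shared key cancels under XOR.
32 ⊕ 92 = a0
51 ⊕ c2 = 93
d5 ⊕ 55 = 80
01 ⊕ ee = ef
cf ⊕ e2 = 2d
b5 ⊕ fc = 49
9c ⊕ 9a = 06
ba ⊕ 31 = 8b
a2 ⊕ 05 = a7
76 ⊕ ea = 9c
6d ⊕ f7 = 9a
4f ⊕ 39 = 76
1c ⊕ b5 = a9

a09380ef2d49068ba79c9a76a9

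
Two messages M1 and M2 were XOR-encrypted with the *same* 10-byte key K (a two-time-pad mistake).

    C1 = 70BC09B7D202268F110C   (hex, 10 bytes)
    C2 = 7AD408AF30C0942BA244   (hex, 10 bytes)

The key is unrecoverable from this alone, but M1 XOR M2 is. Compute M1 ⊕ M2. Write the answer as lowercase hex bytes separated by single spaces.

0a 68 01 18 e2 c2 b2 a4 b3 48

C1 ⊕ C2 = (M1 ⊕ K) ⊕ (M2 ⊕ K) = M1 ⊕ M2 — the shared key cancels under XOR.
byte 0: 01110000 ⊕ 01111010 = 00001010
byte 1: 10111100 ⊕ 11010100 = 01101000
byte 2: 00001001 ⊕ 00001000 = 00000001
byte 3: 10110111 ⊕ 10101111 = 00011000
byte 4: 11010010 ⊕ 00110000 = 11100010
byte 5: 00000010 ⊕ 11000000 = 11000010
byte 6: 00100110 ⊕ 10010100 = 10110010
byte 7: 10001111 ⊕ 00101011 = 10100100
byte 8: 00010001 ⊕ 10100010 = 10110011
byte 9: 00001100 ⊕ 01000100 = 01001000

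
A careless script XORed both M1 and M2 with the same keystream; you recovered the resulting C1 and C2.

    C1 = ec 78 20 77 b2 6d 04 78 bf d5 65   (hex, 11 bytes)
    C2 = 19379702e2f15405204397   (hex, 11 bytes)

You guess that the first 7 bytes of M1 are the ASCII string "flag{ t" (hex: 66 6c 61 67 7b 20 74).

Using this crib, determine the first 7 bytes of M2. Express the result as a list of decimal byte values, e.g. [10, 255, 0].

[147, 35, 214, 18, 43, 188, 36]

First, C1 ⊕ C2 = (M1 ⊕ K) ⊕ (M2 ⊕ K) = M1 ⊕ M2, so the key drops out. Then M2 = (M1 ⊕ M2) ⊕ M1 over the first 7 bytes.
byte 0: (ec xor 19) xor 66 = f5 xor 66 = 93
byte 1: (78 xor 37) xor 6c = 4f xor 6c = 23
byte 2: (20 xor 97) xor 61 = b7 xor 61 = d6
byte 3: (77 xor 02) xor 67 = 75 xor 67 = 12
byte 4: (b2 xor e2) xor 7b = 50 xor 7b = 2b
byte 5: (6d xor f1) xor 20 = 9c xor 20 = bc
byte 6: (04 xor 54) xor 74 = 50 xor 74 = 24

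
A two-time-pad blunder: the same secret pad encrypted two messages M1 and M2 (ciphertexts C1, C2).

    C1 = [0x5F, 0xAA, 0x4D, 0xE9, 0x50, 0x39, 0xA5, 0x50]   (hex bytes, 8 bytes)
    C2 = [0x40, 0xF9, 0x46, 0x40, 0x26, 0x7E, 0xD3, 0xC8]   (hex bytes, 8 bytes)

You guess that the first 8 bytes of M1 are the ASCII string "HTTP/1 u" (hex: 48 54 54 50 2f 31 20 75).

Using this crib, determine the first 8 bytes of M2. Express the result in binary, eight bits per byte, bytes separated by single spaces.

01010111 00000111 01011111 11111001 01011001 01110110 01010110 11101101

First, C1 ⊕ C2 = (M1 ⊕ K) ⊕ (M2 ⊕ K) = M1 ⊕ M2, so the key drops out. Then M2 = (M1 ⊕ M2) ⊕ M1 over the first 8 bytes.
byte 0: (5f ⊕ 40) ⊕ 48 = 1f ⊕ 48 = 57
byte 1: (aa ⊕ f9) ⊕ 54 = 53 ⊕ 54 = 07
byte 2: (4d ⊕ 46) ⊕ 54 = 0b ⊕ 54 = 5f
byte 3: (e9 ⊕ 40) ⊕ 50 = a9 ⊕ 50 = f9
byte 4: (50 ⊕ 26) ⊕ 2f = 76 ⊕ 2f = 59
byte 5: (39 ⊕ 7e) ⊕ 31 = 47 ⊕ 31 = 76
byte 6: (a5 ⊕ d3) ⊕ 20 = 76 ⊕ 20 = 56
byte 7: (50 ⊕ c8) ⊕ 75 = 98 ⊕ 75 = ed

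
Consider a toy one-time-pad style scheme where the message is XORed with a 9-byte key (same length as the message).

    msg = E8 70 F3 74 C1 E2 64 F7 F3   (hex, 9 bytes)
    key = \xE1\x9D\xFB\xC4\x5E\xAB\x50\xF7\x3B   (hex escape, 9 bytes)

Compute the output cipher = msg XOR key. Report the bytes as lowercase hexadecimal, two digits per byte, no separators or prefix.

byte 0: e8 ^ e1 = 09
byte 1: 70 ^ 9d = ed
byte 2: f3 ^ fb = 08
byte 3: 74 ^ c4 = b0
byte 4: c1 ^ 5e = 9f
byte 5: e2 ^ ab = 49
byte 6: 64 ^ 50 = 34
byte 7: f7 ^ f7 = 00
byte 8: f3 ^ 3b = c8

09ed08b09f493400c8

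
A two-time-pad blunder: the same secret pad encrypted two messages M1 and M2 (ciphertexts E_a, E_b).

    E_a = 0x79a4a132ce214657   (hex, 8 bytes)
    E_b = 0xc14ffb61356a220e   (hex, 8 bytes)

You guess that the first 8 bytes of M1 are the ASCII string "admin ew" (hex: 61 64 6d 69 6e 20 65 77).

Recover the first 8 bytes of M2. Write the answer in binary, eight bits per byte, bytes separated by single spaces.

First, E_a ⊕ E_b = (M1 ⊕ K) ⊕ (M2 ⊕ K) = M1 ⊕ M2, so the key drops out. Then M2 = (M1 ⊕ M2) ⊕ M1 over the first 8 bytes.
byte 0: (79 XOR c1) XOR 61 = b8 XOR 61 = d9
byte 1: (a4 XOR 4f) XOR 64 = eb XOR 64 = 8f
byte 2: (a1 XOR fb) XOR 6d = 5a XOR 6d = 37
byte 3: (32 XOR 61) XOR 69 = 53 XOR 69 = 3a
byte 4: (ce XOR 35) XOR 6e = fb XOR 6e = 95
byte 5: (21 XOR 6a) XOR 20 = 4b XOR 20 = 6b
byte 6: (46 XOR 22) XOR 65 = 64 XOR 65 = 01
byte 7: (57 XOR 0e) XOR 77 = 59 XOR 77 = 2e

11011001 10001111 00110111 00111010 10010101 01101011 00000001 00101110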